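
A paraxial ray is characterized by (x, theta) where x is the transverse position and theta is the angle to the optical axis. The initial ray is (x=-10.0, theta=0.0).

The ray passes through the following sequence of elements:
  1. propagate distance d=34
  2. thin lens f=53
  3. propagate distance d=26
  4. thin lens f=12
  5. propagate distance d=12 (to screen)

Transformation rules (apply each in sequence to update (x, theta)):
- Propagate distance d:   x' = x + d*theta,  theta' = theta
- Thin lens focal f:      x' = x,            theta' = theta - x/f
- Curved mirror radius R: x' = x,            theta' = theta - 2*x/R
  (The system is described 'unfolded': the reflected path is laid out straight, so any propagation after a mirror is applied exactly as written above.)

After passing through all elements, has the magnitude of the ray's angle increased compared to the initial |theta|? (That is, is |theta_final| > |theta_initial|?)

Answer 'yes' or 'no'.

Initial: x=-10.0000 theta=0.0000
After 1 (propagate distance d=34): x=-10.0000 theta=0.0000
After 2 (thin lens f=53): x=-10.0000 theta=10/53 (≈0.1887)
After 3 (propagate distance d=26): x=-270/53 (≈-5.0943) theta=10/53 (≈0.1887)
After 4 (thin lens f=12): x=-270/53 (≈-5.0943) theta=65/106 (≈0.6132)
After 5 (propagate distance d=12 (to screen)): x=120/53 (≈2.2642) theta=65/106 (≈0.6132)
|theta_initial|=0.0000 |theta_final|=65/106 (≈0.6132) -> increased

Answer: yes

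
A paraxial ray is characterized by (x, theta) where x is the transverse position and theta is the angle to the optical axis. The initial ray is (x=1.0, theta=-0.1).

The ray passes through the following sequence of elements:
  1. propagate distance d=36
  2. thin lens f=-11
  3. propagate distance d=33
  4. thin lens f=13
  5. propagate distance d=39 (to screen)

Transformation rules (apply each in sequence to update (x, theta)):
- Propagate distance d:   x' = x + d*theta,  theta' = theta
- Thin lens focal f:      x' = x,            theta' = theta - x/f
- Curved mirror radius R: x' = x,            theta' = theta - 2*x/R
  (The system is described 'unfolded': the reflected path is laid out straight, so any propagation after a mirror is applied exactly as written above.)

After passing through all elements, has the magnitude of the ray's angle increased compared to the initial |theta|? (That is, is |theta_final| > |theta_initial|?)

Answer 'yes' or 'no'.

Initial: x=1.0000 theta=-0.1000
After 1 (propagate distance d=36): x=-2.6000 theta=-0.1000
After 2 (thin lens f=-11): x=-2.6000 theta=-37/110 (≈-0.3364)
After 3 (propagate distance d=33): x=-13.7000 theta=-37/110 (≈-0.3364)
After 4 (thin lens f=13): x=-13.7000 theta=513/715 (≈0.7175)
After 5 (propagate distance d=39 (to screen)): x=1571/110 (≈14.2818) theta=513/715 (≈0.7175)
|theta_initial|=0.1000 |theta_final|=513/715 (≈0.7175) -> increased

Answer: yes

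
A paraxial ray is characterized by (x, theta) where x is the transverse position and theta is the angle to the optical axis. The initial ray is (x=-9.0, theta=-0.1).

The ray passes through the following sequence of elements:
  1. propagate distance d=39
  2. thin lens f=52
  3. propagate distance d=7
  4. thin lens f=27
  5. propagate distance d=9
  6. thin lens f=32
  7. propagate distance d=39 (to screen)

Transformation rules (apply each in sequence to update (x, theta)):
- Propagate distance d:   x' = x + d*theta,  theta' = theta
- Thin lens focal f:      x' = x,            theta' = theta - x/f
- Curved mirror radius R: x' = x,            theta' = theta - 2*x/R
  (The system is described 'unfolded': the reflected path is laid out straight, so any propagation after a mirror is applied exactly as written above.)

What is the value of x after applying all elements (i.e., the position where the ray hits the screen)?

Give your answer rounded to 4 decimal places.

Initial: x=-9.0000 theta=-0.1000
After 1 (propagate distance d=39): x=-12.9000 theta=-0.1000
After 2 (thin lens f=52): x=-12.9000 theta=77/520 (≈0.1481)
After 3 (propagate distance d=7): x=-6169/520 (≈-11.8635) theta=77/520 (≈0.1481)
After 4 (thin lens f=27): x=-6169/520 (≈-11.8635) theta=1031/1755 (≈0.5875)
After 5 (propagate distance d=9): x=-10259/1560 (≈-6.5763) theta=1031/1755 (≈0.5875)
After 6 (thin lens f=32): x=-10259/1560 (≈-6.5763) theta=356267/449280 (≈0.7930)
After 7 (propagate distance d=39 (to screen)): x=3646607/149760 (≈24.3497) theta=356267/449280 (≈0.7930)
Rounded to 4 decimal places: x = 24.3497

Answer: 24.3497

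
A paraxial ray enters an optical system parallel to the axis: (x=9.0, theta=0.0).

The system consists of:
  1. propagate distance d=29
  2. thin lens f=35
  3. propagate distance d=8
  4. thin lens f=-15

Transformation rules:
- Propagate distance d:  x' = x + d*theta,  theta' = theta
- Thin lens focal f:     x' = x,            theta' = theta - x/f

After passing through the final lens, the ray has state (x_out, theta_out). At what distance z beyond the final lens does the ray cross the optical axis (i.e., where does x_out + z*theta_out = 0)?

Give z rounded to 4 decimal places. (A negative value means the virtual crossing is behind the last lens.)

Answer: -33.7500

Derivation:
Initial: x=9.0000 theta=0.0000
After 1 (propagate distance d=29): x=9.0000 theta=0.0000
After 2 (thin lens f=35): x=9.0000 theta=-9/35 (≈-0.2571)
After 3 (propagate distance d=8): x=243/35 (≈6.9429) theta=-9/35 (≈-0.2571)
After 4 (thin lens f=-15): x=243/35 (≈6.9429) theta=36/175 (≈0.2057)
z_focus = -x_out/theta_out = -(243/35)/(36/175) = -33.7500
Rounded to 4 decimal places: z = -33.7500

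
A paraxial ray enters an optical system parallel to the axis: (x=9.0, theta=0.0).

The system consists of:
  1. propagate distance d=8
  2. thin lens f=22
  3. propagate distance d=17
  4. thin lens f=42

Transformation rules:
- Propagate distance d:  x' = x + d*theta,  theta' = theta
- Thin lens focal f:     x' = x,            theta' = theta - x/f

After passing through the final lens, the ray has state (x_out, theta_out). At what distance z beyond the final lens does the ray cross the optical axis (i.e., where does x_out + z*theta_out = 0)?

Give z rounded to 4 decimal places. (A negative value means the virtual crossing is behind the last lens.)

Initial: x=9.0000 theta=0.0000
After 1 (propagate distance d=8): x=9.0000 theta=0.0000
After 2 (thin lens f=22): x=9.0000 theta=-9/22 (≈-0.4091)
After 3 (propagate distance d=17): x=45/22 (≈2.0455) theta=-9/22 (≈-0.4091)
After 4 (thin lens f=42): x=45/22 (≈2.0455) theta=-141/308 (≈-0.4578)
z_focus = -x_out/theta_out = -(45/22)/(-141/308) = 210/47 ≈ 4.4681
Rounded to 4 decimal places: z = 4.4681

Answer: 4.4681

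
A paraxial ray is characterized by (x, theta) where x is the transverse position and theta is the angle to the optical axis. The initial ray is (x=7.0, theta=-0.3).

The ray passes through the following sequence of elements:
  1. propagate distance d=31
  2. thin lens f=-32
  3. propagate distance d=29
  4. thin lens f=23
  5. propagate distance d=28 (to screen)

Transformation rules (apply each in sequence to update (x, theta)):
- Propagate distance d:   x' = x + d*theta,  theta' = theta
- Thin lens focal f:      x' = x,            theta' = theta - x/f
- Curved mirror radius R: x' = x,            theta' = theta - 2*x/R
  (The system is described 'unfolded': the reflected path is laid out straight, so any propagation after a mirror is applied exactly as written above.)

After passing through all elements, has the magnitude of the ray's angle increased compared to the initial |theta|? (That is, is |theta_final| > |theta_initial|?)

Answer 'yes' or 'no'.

Answer: no

Derivation:
Initial: x=7.0000 theta=-0.3000
After 1 (propagate distance d=31): x=-2.3000 theta=-0.3000
After 2 (thin lens f=-32): x=-2.3000 theta=-119/320 (≈-0.3719)
After 3 (propagate distance d=29): x=-4187/320 (≈-13.0844) theta=-119/320 (≈-0.3719)
After 4 (thin lens f=23): x=-4187/320 (≈-13.0844) theta=145/736 (≈0.1970)
After 5 (propagate distance d=28 (to screen)): x=-55701/7360 (≈-7.5681) theta=145/736 (≈0.1970)
|theta_initial|=0.3000 |theta_final|=145/736 (≈0.1970) -> not increased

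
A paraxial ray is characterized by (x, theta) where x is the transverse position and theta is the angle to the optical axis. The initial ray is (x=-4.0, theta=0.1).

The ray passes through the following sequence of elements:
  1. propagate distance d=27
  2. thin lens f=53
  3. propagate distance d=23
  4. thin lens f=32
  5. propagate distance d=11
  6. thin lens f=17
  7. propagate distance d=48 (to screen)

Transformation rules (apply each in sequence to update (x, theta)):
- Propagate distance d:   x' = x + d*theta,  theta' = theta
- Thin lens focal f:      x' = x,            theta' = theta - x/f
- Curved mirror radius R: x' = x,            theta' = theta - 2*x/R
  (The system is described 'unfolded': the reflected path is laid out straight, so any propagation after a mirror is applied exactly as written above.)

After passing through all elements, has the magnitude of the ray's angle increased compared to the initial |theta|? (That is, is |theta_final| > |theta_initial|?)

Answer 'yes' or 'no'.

Initial: x=-4.0000 theta=0.1000
After 1 (propagate distance d=27): x=-1.3000 theta=0.1000
After 2 (thin lens f=53): x=-1.3000 theta=33/265 (≈0.1245)
After 3 (propagate distance d=23): x=829/530 (≈1.5642) theta=33/265 (≈0.1245)
After 4 (thin lens f=32): x=829/530 (≈1.5642) theta=1283/16960 (≈0.0756)
After 5 (propagate distance d=11): x=40641/16960 (≈2.3963) theta=1283/16960 (≈0.0756)
After 6 (thin lens f=17): x=40641/16960 (≈2.3963) theta=-1883/28832 (≈-0.0653)
After 7 (propagate distance d=48 (to screen)): x=-212943/288320 (≈-0.7386) theta=-1883/28832 (≈-0.0653)
|theta_initial|=0.1000 |theta_final|=1883/28832 (≈0.0653) -> not increased

Answer: no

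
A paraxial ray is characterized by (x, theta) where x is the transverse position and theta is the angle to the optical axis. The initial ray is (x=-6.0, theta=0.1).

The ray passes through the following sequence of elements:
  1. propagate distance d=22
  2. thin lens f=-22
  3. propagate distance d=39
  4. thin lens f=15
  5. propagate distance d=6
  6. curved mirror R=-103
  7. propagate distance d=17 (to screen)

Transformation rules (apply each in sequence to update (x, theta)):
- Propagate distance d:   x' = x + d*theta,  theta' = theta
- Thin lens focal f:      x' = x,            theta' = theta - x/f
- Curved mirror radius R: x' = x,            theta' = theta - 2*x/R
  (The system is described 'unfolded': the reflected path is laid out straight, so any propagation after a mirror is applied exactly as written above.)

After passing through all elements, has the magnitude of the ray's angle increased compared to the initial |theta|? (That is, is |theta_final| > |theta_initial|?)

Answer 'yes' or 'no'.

Initial: x=-6.0000 theta=0.1000
After 1 (propagate distance d=22): x=-3.8000 theta=0.1000
After 2 (thin lens f=-22): x=-3.8000 theta=-4/55 (≈-0.0727)
After 3 (propagate distance d=39): x=-73/11 (≈-6.6364) theta=-4/55 (≈-0.0727)
After 4 (thin lens f=15): x=-73/11 (≈-6.6364) theta=61/165 (≈0.3697)
After 5 (propagate distance d=6): x=-243/55 (≈-4.4182) theta=61/165 (≈0.3697)
After 6 (curved mirror R=-103): x=-243/55 (≈-4.4182) theta=965/3399 (≈0.2839)
After 7 (propagate distance d=17 (to screen)): x=6938/16995 (≈0.4082) theta=965/3399 (≈0.2839)
|theta_initial|=0.1000 |theta_final|=965/3399 (≈0.2839) -> increased

Answer: yes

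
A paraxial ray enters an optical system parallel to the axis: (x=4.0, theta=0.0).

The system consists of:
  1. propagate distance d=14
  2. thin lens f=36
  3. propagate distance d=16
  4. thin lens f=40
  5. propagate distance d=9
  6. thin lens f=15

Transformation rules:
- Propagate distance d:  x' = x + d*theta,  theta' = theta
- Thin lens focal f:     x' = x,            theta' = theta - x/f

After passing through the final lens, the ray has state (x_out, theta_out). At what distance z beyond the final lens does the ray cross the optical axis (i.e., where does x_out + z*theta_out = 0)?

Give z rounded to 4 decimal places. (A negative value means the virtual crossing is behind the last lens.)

Initial: x=4.0000 theta=0.0000
After 1 (propagate distance d=14): x=4.0000 theta=0.0000
After 2 (thin lens f=36): x=4.0000 theta=-1/9 (≈-0.1111)
After 3 (propagate distance d=16): x=20/9 (≈2.2222) theta=-1/9 (≈-0.1111)
After 4 (thin lens f=40): x=20/9 (≈2.2222) theta=-1/6 (≈-0.1667)
After 5 (propagate distance d=9): x=13/18 (≈0.7222) theta=-1/6 (≈-0.1667)
After 6 (thin lens f=15): x=13/18 (≈0.7222) theta=-29/135 (≈-0.2148)
z_focus = -x_out/theta_out = -(13/18)/(-29/135) = 195/58 ≈ 3.3621
Rounded to 4 decimal places: z = 3.3621

Answer: 3.3621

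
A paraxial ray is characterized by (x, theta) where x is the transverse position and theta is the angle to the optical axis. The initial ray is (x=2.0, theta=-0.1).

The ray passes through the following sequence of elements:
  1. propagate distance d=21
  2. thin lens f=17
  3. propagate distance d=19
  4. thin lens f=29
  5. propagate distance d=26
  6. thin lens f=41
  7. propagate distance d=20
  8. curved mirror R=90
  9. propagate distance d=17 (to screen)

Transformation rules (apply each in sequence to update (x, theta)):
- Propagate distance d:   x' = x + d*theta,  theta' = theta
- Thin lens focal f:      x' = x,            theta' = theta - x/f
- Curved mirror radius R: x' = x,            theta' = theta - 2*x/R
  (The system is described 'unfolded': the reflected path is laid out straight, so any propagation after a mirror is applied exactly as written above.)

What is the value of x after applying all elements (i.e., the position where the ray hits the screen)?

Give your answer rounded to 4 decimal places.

Initial: x=2.0000 theta=-0.1000
After 1 (propagate distance d=21): x=-0.1000 theta=-0.1000
After 2 (thin lens f=17): x=-0.1000 theta=-8/85 (≈-0.0941)
After 3 (propagate distance d=19): x=-321/170 (≈-1.8882) theta=-8/85 (≈-0.0941)
After 4 (thin lens f=29): x=-321/170 (≈-1.8882) theta=-143/4930 (≈-0.0290)
After 5 (propagate distance d=26): x=-13027/4930 (≈-2.6424) theta=-143/4930 (≈-0.0290)
After 6 (thin lens f=41): x=-13027/4930 (≈-2.6424) theta=3582/101065 (≈0.0354)
After 7 (propagate distance d=20): x=-390827/202130 (≈-1.9335) theta=3582/101065 (≈0.0354)
After 8 (curved mirror R=90): x=-390827/202130 (≈-1.9335) theta=713207/9095850 (≈0.0784)
After 9 (propagate distance d=17 (to screen)): x=-2731348/4547925 (≈-0.6006) theta=713207/9095850 (≈0.0784)
Rounded to 4 decimal places: x = -0.6006

Answer: -0.6006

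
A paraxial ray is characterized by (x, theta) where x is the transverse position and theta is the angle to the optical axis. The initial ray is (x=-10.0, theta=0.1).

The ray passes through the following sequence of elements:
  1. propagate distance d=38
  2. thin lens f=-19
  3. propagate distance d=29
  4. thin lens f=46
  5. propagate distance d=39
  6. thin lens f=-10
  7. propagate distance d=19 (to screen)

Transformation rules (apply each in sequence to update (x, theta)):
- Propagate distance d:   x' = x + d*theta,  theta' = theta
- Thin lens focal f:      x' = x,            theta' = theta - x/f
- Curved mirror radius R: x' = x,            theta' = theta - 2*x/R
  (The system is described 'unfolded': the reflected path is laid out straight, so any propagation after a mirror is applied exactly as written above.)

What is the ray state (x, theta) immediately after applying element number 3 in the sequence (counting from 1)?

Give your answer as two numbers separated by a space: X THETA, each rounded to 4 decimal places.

Answer: -12.7632 -0.2263

Derivation:
Initial: x=-10.0000 theta=0.1000
After 1 (propagate distance d=38): x=-6.2000 theta=0.1000
After 2 (thin lens f=-19): x=-6.2000 theta=-43/190 (≈-0.2263)
After 3 (propagate distance d=29): x=-485/38 (≈-12.7632) theta=-43/190 (≈-0.2263)
Rounded to 4 decimal places: x = -12.7632, theta = -0.2263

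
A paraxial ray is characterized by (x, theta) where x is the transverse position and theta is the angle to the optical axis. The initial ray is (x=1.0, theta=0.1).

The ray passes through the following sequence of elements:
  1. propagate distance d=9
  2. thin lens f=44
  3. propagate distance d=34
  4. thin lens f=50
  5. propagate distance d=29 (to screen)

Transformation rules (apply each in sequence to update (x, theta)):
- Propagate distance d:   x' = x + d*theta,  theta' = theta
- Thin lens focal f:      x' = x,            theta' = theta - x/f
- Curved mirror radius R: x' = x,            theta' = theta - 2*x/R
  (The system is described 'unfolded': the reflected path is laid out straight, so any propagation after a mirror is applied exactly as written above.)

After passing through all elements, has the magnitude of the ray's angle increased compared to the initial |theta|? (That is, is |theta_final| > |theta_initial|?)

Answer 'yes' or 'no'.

Answer: no

Derivation:
Initial: x=1.0000 theta=0.1000
After 1 (propagate distance d=9): x=1.9000 theta=0.1000
After 2 (thin lens f=44): x=1.9000 theta=5/88 (≈0.0568)
After 3 (propagate distance d=34): x=843/220 (≈3.8318) theta=5/88 (≈0.0568)
After 4 (thin lens f=50): x=843/220 (≈3.8318) theta=-109/5500 (≈-0.0198)
After 5 (propagate distance d=29 (to screen)): x=8957/2750 (≈3.2571) theta=-109/5500 (≈-0.0198)
|theta_initial|=0.1000 |theta_final|=109/5500 (≈0.0198) -> not increased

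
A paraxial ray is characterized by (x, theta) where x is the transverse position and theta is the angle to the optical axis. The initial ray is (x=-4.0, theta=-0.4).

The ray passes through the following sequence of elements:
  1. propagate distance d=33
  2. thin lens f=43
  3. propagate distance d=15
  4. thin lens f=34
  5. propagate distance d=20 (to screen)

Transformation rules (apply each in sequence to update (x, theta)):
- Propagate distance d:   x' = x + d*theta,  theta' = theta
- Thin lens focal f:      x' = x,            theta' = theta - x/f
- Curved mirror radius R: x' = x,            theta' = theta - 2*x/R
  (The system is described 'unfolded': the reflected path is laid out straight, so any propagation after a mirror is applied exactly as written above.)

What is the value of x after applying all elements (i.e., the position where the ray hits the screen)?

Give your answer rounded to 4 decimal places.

Answer: -7.0824

Derivation:
Initial: x=-4.0000 theta=-0.4000
After 1 (propagate distance d=33): x=-17.2000 theta=-0.4000
After 2 (thin lens f=43): x=-17.2000 theta=0.0000
After 3 (propagate distance d=15): x=-17.2000 theta=0.0000
After 4 (thin lens f=34): x=-17.2000 theta=43/85 (≈0.5059)
After 5 (propagate distance d=20 (to screen)): x=-602/85 (≈-7.0824) theta=43/85 (≈0.5059)
Rounded to 4 decimal places: x = -7.0824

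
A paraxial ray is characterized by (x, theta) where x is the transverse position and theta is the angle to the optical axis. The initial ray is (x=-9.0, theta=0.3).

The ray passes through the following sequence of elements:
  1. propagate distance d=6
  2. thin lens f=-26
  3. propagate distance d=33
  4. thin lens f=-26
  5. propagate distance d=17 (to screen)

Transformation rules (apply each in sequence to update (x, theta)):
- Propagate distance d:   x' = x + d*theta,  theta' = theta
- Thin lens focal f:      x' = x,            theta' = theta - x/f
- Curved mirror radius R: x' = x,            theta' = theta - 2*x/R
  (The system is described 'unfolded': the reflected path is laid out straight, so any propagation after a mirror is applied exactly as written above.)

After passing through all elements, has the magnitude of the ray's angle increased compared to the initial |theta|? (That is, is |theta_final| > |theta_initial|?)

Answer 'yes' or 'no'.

Initial: x=-9.0000 theta=0.3000
After 1 (propagate distance d=6): x=-7.2000 theta=0.3000
After 2 (thin lens f=-26): x=-7.2000 theta=3/130 (≈0.0231)
After 3 (propagate distance d=33): x=-837/130 (≈-6.4385) theta=3/130 (≈0.0231)
After 4 (thin lens f=-26): x=-837/130 (≈-6.4385) theta=-759/3380 (≈-0.2246)
After 5 (propagate distance d=17 (to screen)): x=-6933/676 (≈-10.2559) theta=-759/3380 (≈-0.2246)
|theta_initial|=0.3000 |theta_final|=759/3380 (≈0.2246) -> not increased

Answer: no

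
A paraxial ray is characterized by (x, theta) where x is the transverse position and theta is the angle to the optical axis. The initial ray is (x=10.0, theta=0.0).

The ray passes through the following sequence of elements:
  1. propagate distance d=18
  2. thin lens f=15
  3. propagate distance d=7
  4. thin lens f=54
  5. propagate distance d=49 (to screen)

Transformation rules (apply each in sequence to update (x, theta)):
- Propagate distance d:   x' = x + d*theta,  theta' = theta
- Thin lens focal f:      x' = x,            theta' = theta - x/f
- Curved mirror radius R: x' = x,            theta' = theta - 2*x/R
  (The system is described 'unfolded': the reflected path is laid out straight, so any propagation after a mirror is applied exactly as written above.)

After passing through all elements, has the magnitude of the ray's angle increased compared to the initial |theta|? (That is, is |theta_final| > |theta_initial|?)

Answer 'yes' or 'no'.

Initial: x=10.0000 theta=0.0000
After 1 (propagate distance d=18): x=10.0000 theta=0.0000
After 2 (thin lens f=15): x=10.0000 theta=-2/3 (≈-0.6667)
After 3 (propagate distance d=7): x=16/3 (≈5.3333) theta=-2/3 (≈-0.6667)
After 4 (thin lens f=54): x=16/3 (≈5.3333) theta=-62/81 (≈-0.7654)
After 5 (propagate distance d=49 (to screen)): x=-2606/81 (≈-32.1728) theta=-62/81 (≈-0.7654)
|theta_initial|=0.0000 |theta_final|=62/81 (≈0.7654) -> increased

Answer: yes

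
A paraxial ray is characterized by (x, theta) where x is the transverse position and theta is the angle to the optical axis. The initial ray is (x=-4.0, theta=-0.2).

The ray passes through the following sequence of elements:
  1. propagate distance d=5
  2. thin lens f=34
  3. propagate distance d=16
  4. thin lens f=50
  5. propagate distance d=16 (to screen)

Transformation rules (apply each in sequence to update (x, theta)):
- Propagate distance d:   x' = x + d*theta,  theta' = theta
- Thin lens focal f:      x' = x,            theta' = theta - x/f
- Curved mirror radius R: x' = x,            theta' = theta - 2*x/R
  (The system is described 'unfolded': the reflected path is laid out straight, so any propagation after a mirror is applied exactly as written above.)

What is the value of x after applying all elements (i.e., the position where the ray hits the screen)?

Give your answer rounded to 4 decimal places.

Answer: -4.8231

Derivation:
Initial: x=-4.0000 theta=-0.2000
After 1 (propagate distance d=5): x=-5.0000 theta=-0.2000
After 2 (thin lens f=34): x=-5.0000 theta=-9/170 (≈-0.0529)
After 3 (propagate distance d=16): x=-497/85 (≈-5.8471) theta=-9/170 (≈-0.0529)
After 4 (thin lens f=50): x=-497/85 (≈-5.8471) theta=0.0640
After 5 (propagate distance d=16 (to screen)): x=-10249/2125 (≈-4.8231) theta=0.0640
Rounded to 4 decimal places: x = -4.8231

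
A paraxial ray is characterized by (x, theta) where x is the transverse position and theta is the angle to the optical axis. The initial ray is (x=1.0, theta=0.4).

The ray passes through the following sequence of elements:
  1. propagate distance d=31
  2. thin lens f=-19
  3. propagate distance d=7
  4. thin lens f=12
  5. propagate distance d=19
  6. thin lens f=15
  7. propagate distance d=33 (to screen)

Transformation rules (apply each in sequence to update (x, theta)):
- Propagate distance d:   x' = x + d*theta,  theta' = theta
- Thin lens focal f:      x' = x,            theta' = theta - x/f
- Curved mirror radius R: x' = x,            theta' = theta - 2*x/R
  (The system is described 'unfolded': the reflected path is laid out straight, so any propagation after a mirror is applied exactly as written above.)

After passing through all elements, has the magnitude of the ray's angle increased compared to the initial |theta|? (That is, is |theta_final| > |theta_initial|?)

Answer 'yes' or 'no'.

Initial: x=1.0000 theta=0.4000
After 1 (propagate distance d=31): x=13.4000 theta=0.4000
After 2 (thin lens f=-19): x=13.4000 theta=21/19 (≈1.1053)
After 3 (propagate distance d=7): x=2008/95 (≈21.1368) theta=21/19 (≈1.1053)
After 4 (thin lens f=12): x=2008/95 (≈21.1368) theta=-187/285 (≈-0.6561)
After 5 (propagate distance d=19): x=2471/285 (≈8.6702) theta=-187/285 (≈-0.6561)
After 6 (thin lens f=15): x=2471/285 (≈8.6702) theta=-5276/4275 (≈-1.2342)
After 7 (propagate distance d=33 (to screen)): x=-15227/475 (≈-32.0568) theta=-5276/4275 (≈-1.2342)
|theta_initial|=0.4000 |theta_final|=5276/4275 (≈1.2342) -> increased

Answer: yes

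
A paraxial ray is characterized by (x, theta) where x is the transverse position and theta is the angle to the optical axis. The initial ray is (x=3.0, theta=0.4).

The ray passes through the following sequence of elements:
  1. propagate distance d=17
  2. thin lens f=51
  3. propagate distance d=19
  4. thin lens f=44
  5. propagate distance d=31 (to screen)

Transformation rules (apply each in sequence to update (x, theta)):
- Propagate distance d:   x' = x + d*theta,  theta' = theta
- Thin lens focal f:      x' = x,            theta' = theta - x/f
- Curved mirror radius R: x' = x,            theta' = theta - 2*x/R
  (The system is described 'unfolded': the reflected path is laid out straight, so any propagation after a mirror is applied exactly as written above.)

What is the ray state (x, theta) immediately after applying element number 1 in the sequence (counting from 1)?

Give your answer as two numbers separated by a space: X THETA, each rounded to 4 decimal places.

Answer: 9.8000 0.4000

Derivation:
Initial: x=3.0000 theta=0.4000
After 1 (propagate distance d=17): x=9.8000 theta=0.4000
Rounded to 4 decimal places: x = 9.8000, theta = 0.4000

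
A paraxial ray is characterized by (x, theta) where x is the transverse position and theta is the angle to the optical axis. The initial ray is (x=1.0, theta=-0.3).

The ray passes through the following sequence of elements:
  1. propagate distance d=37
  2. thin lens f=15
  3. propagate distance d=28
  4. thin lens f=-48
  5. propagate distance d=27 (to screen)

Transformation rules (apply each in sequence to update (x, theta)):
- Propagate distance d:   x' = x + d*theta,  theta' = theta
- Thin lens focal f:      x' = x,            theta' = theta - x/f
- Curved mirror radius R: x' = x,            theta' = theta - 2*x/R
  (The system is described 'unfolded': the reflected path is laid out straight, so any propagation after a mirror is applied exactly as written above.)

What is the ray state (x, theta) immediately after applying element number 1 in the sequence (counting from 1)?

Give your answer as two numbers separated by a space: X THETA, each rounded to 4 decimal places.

Initial: x=1.0000 theta=-0.3000
After 1 (propagate distance d=37): x=-10.1000 theta=-0.3000
Rounded to 4 decimal places: x = -10.1000, theta = -0.3000

Answer: -10.1000 -0.3000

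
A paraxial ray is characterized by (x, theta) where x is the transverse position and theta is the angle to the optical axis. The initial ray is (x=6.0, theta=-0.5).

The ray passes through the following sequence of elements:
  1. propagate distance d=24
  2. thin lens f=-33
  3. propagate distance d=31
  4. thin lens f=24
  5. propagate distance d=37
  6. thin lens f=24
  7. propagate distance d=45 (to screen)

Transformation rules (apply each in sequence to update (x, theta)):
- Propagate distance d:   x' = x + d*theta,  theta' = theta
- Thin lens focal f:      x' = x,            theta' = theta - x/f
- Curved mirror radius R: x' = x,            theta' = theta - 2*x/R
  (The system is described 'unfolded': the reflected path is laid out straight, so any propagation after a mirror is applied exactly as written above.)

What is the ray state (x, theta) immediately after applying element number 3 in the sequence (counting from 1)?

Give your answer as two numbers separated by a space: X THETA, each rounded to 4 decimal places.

Initial: x=6.0000 theta=-0.5000
After 1 (propagate distance d=24): x=-6.0000 theta=-0.5000
After 2 (thin lens f=-33): x=-6.0000 theta=-15/22 (≈-0.6818)
After 3 (propagate distance d=31): x=-597/22 (≈-27.1364) theta=-15/22 (≈-0.6818)
Rounded to 4 decimal places: x = -27.1364, theta = -0.6818

Answer: -27.1364 -0.6818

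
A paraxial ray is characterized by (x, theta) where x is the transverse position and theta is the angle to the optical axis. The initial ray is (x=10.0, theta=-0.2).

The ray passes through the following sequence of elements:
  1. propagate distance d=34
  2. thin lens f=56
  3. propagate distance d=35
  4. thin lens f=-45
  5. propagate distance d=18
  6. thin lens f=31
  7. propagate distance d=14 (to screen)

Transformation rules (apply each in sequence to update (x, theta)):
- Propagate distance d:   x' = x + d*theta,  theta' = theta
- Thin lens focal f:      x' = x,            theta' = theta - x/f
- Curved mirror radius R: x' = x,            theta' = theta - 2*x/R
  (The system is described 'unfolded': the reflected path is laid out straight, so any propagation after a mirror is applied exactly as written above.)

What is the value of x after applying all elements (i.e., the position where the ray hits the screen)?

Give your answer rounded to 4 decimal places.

Initial: x=10.0000 theta=-0.2000
After 1 (propagate distance d=34): x=3.2000 theta=-0.2000
After 2 (thin lens f=56): x=3.2000 theta=-9/35 (≈-0.2571)
After 3 (propagate distance d=35): x=-5.8000 theta=-9/35 (≈-0.2571)
After 4 (thin lens f=-45): x=-5.8000 theta=-608/1575 (≈-0.3860)
After 5 (propagate distance d=18): x=-2231/175 (≈-12.7486) theta=-608/1575 (≈-0.3860)
After 6 (thin lens f=31): x=-2231/175 (≈-12.7486) theta=1231/48825 (≈0.0252)
After 7 (propagate distance d=14 (to screen)): x=-121043/9765 (≈-12.3956) theta=1231/48825 (≈0.0252)
Rounded to 4 decimal places: x = -12.3956

Answer: -12.3956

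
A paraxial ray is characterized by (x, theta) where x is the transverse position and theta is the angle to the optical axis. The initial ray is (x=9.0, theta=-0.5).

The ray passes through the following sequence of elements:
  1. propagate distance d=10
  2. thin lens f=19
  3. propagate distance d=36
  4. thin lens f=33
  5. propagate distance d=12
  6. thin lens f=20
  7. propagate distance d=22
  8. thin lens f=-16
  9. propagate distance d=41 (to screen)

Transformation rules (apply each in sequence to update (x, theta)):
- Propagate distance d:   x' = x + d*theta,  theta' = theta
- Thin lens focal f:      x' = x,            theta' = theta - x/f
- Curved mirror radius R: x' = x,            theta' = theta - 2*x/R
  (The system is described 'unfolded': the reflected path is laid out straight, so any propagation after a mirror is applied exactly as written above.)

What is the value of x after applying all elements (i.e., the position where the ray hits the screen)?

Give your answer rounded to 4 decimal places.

Initial: x=9.0000 theta=-0.5000
After 1 (propagate distance d=10): x=4.0000 theta=-0.5000
After 2 (thin lens f=19): x=4.0000 theta=-27/38 (≈-0.7105)
After 3 (propagate distance d=36): x=-410/19 (≈-21.5789) theta=-27/38 (≈-0.7105)
After 4 (thin lens f=33): x=-410/19 (≈-21.5789) theta=-71/1254 (≈-0.0566)
After 5 (propagate distance d=12): x=-4652/209 (≈-22.2584) theta=-71/1254 (≈-0.0566)
After 6 (thin lens f=20): x=-4652/209 (≈-22.2584) theta=6623/6270 (≈1.0563)
After 7 (propagate distance d=22): x=3073/3135 (≈0.9802) theta=6623/6270 (≈1.0563)
After 8 (thin lens f=-16): x=3073/3135 (≈0.9802) theta=56057/50160 (≈1.1176)
After 9 (propagate distance d=41 (to screen)): x=469501/10032 (≈46.8003) theta=56057/50160 (≈1.1176)
Rounded to 4 decimal places: x = 46.8003

Answer: 46.8003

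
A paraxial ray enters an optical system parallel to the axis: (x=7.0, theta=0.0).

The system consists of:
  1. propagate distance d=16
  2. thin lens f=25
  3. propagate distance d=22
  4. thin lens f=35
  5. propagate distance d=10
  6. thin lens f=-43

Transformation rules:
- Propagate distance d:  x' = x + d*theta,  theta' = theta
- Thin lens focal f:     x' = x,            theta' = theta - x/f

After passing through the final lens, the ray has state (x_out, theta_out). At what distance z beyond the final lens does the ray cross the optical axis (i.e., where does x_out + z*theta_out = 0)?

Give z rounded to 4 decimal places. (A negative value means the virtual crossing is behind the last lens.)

Answer: -6.1943

Derivation:
Initial: x=7.0000 theta=0.0000
After 1 (propagate distance d=16): x=7.0000 theta=0.0000
After 2 (thin lens f=25): x=7.0000 theta=-0.2800
After 3 (propagate distance d=22): x=0.8400 theta=-0.2800
After 4 (thin lens f=35): x=0.8400 theta=-0.3040
After 5 (propagate distance d=10): x=-2.2000 theta=-0.3040
After 6 (thin lens f=-43): x=-2.2000 theta=-1909/5375 (≈-0.3552)
z_focus = -x_out/theta_out = -(-2.2000)/(-1909/5375) = -11825/1909 ≈ -6.1943
Rounded to 4 decimal places: z = -6.1943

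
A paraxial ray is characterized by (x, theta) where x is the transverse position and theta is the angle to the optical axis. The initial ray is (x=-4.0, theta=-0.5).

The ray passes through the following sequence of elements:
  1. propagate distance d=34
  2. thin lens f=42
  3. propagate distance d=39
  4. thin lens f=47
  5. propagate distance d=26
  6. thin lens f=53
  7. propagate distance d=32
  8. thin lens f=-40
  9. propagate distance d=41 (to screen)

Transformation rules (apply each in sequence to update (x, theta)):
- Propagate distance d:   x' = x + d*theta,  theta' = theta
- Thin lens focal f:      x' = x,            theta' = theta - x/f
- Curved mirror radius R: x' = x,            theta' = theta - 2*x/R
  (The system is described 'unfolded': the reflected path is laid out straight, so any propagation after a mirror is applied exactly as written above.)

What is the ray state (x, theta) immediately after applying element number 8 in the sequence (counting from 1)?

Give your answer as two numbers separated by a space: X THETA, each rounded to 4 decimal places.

Initial: x=-4.0000 theta=-0.5000
After 1 (propagate distance d=34): x=-21.0000 theta=-0.5000
After 2 (thin lens f=42): x=-21.0000 theta=0.0000
After 3 (propagate distance d=39): x=-21.0000 theta=0.0000
After 4 (thin lens f=47): x=-21.0000 theta=21/47 (≈0.4468)
After 5 (propagate distance d=26): x=-441/47 (≈-9.3830) theta=21/47 (≈0.4468)
After 6 (thin lens f=53): x=-441/47 (≈-9.3830) theta=1554/2491 (≈0.6238)
After 7 (propagate distance d=32): x=26355/2491 (≈10.5801) theta=1554/2491 (≈0.6238)
After 8 (thin lens f=-40): x=26355/2491 (≈10.5801) theta=17703/19928 (≈0.8883)
Rounded to 4 decimal places: x = 10.5801, theta = 0.8883

Answer: 10.5801 0.8883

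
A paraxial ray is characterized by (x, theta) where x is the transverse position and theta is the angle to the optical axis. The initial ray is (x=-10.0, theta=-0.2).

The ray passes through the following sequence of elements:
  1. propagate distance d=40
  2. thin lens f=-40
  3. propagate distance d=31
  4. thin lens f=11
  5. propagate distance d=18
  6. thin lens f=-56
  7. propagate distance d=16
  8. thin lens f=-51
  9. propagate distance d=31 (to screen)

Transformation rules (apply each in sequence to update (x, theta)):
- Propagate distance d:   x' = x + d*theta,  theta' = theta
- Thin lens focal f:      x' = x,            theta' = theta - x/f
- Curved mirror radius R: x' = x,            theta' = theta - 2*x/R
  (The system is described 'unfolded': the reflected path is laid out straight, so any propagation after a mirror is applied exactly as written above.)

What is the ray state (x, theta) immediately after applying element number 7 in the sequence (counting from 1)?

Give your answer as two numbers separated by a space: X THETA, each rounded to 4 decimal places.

Answer: 61.2617 3.0428

Derivation:
Initial: x=-10.0000 theta=-0.2000
After 1 (propagate distance d=40): x=-18.0000 theta=-0.2000
After 2 (thin lens f=-40): x=-18.0000 theta=-0.6500
After 3 (propagate distance d=31): x=-38.1500 theta=-0.6500
After 4 (thin lens f=11): x=-38.1500 theta=31/11 (≈2.8182)
After 5 (propagate distance d=18): x=2767/220 (≈12.5773) theta=31/11 (≈2.8182)
After 6 (thin lens f=-56): x=2767/220 (≈12.5773) theta=37487/12320 (≈3.0428)
After 7 (propagate distance d=16): x=94343/1540 (≈61.2617) theta=37487/12320 (≈3.0428)
Rounded to 4 decimal places: x = 61.2617, theta = 3.0428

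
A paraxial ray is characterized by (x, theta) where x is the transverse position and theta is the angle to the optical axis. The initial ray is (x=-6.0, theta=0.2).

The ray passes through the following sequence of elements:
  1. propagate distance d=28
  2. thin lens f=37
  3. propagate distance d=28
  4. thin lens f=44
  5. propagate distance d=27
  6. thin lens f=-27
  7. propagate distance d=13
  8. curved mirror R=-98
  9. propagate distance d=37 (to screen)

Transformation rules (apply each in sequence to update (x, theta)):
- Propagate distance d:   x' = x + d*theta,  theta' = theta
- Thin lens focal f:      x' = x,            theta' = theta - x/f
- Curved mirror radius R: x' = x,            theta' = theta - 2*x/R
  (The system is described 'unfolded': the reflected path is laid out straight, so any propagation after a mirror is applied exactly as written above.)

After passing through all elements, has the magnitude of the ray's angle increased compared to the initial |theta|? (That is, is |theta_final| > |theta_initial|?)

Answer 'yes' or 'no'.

Initial: x=-6.0000 theta=0.2000
After 1 (propagate distance d=28): x=-0.4000 theta=0.2000
After 2 (thin lens f=37): x=-0.4000 theta=39/185 (≈0.2108)
After 3 (propagate distance d=28): x=1018/185 (≈5.5027) theta=39/185 (≈0.2108)
After 4 (thin lens f=44): x=1018/185 (≈5.5027) theta=349/4070 (≈0.0857)
After 5 (propagate distance d=27): x=31819/4070 (≈7.8179) theta=349/4070 (≈0.0857)
After 6 (thin lens f=-27): x=31819/4070 (≈7.8179) theta=20621/54945 (≈0.3753)
After 7 (propagate distance d=13): x=1395259/109890 (≈12.6969) theta=20621/54945 (≈0.3753)
After 8 (curved mirror R=-98): x=1395259/109890 (≈12.6969) theta=3416117/5384610 (≈0.6344)
After 9 (propagate distance d=37 (to screen)): x=590194/16317 (≈36.1705) theta=3416117/5384610 (≈0.6344)
|theta_initial|=0.2000 |theta_final|=3416117/5384610 (≈0.6344) -> increased

Answer: yes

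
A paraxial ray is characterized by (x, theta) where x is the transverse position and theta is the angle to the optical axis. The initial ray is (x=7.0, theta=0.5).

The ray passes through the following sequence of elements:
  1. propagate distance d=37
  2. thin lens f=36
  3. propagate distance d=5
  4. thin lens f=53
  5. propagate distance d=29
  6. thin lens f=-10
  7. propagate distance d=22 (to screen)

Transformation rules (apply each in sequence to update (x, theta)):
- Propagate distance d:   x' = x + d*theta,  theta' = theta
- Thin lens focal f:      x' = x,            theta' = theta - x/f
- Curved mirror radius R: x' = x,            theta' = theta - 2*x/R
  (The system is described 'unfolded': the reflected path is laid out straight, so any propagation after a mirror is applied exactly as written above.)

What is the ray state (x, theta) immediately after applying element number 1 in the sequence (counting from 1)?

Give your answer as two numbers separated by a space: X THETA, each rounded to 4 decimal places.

Initial: x=7.0000 theta=0.5000
After 1 (propagate distance d=37): x=25.5000 theta=0.5000
Rounded to 4 decimal places: x = 25.5000, theta = 0.5000

Answer: 25.5000 0.5000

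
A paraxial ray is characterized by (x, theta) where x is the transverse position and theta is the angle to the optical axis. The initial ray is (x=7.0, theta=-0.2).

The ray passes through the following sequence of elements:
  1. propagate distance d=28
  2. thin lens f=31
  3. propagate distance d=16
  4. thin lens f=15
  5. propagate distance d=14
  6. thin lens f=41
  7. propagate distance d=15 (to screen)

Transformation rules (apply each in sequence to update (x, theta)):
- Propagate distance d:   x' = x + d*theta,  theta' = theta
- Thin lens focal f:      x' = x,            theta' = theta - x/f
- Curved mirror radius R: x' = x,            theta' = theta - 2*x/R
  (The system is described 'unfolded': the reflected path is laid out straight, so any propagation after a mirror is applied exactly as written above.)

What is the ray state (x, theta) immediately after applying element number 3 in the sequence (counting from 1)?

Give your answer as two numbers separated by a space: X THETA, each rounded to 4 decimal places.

Initial: x=7.0000 theta=-0.2000
After 1 (propagate distance d=28): x=1.4000 theta=-0.2000
After 2 (thin lens f=31): x=1.4000 theta=-38/155 (≈-0.2452)
After 3 (propagate distance d=16): x=-391/155 (≈-2.5226) theta=-38/155 (≈-0.2452)
Rounded to 4 decimal places: x = -2.5226, theta = -0.2452

Answer: -2.5226 -0.2452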